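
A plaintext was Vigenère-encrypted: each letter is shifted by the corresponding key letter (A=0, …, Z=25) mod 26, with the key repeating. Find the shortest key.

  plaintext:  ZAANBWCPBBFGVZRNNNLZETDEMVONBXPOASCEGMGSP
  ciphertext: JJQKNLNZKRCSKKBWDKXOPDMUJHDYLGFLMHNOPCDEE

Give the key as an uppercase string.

  i= 0: J-Z = 10 → K
  i= 1: J-A =  9 → J
  i= 2: Q-A = 16 → Q
  i= 3: K-N = 23 → X
  i= 4: N-B = 12 → M
  i= 5: L-W = 15 → P
  i= 6: N-C = 11 → L
  i= 7: Z-P = 10 → K
  i= 8: K-B =  9 → J
  i= 9: R-B = 16 → Q
  i=10: C-F = 23 → X
  i=11: S-G = 12 → M
  i=12: K-V = 15 → P
  i=13: K-Z = 11 → L
  i=14: B-R = 10 → K
  i=15: W-N =  9 → J
  i=16: D-N = 16 → Q
  i=17: K-N = 23 → X
  i=18: X-L = 12 → M
  i=19: O-Z = 15 → P
  i=20: P-E = 11 → L
  i=21: D-T = 10 → K
  i=22: M-D =  9 → J
  i=23: U-E = 16 → Q
  i=24: J-M = 23 → X
  i=25: H-V = 12 → M
  i=26: D-O = 15 → P
  i=27: Y-N = 11 → L
  i=28: L-B = 10 → K
  i=29: G-X =  9 → J
  i=30: F-P = 16 → Q
  i=31: L-O = 23 → X
  i=32: M-A = 12 → M
  i=33: H-S = 15 → P
  i=34: N-C = 11 → L
  i=35: O-E = 10 → K
  i=36: P-G =  9 → J
  i=37: C-M = 16 → Q
  i=38: D-G = 23 → X
  i=39: E-S = 12 → M
  i=40: E-P = 15 → P
  shifts repeat with period 7: KJQXMPL

KJQXMPL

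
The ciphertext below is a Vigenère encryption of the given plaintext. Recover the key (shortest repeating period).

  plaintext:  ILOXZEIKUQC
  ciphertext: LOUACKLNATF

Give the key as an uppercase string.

DDG

  i= 0: L-I =  3 → D
  i= 1: O-L =  3 → D
  i= 2: U-O =  6 → G
  i= 3: A-X =  3 → D
  i= 4: C-Z =  3 → D
  i= 5: K-E =  6 → G
  i= 6: L-I =  3 → D
  i= 7: N-K =  3 → D
  i= 8: A-U =  6 → G
  i= 9: T-Q =  3 → D
  i=10: F-C =  3 → D
  shifts repeat with period 3: DDG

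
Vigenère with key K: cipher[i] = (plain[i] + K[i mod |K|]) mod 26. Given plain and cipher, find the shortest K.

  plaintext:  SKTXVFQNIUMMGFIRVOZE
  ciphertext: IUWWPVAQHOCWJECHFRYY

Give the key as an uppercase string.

QKDZU

  i= 0: I-S = 16 → Q
  i= 1: U-K = 10 → K
  i= 2: W-T =  3 → D
  i= 3: W-X = 25 → Z
  i= 4: P-V = 20 → U
  i= 5: V-F = 16 → Q
  i= 6: A-Q = 10 → K
  i= 7: Q-N =  3 → D
  i= 8: H-I = 25 → Z
  i= 9: O-U = 20 → U
  i=10: C-M = 16 → Q
  i=11: W-M = 10 → K
  i=12: J-G =  3 → D
  i=13: E-F = 25 → Z
  i=14: C-I = 20 → U
  i=15: H-R = 16 → Q
  i=16: F-V = 10 → K
  i=17: R-O =  3 → D
  i=18: Y-Z = 25 → Z
  i=19: Y-E = 20 → U
  shifts repeat with period 5: QKDZU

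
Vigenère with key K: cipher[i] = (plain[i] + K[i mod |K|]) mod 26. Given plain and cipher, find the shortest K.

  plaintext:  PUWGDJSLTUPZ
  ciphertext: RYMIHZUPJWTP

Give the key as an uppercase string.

CEQ

  i= 0: R-P =  2 → C
  i= 1: Y-U =  4 → E
  i= 2: M-W = 16 → Q
  i= 3: I-G =  2 → C
  i= 4: H-D =  4 → E
  i= 5: Z-J = 16 → Q
  i= 6: U-S =  2 → C
  i= 7: P-L =  4 → E
  i= 8: J-T = 16 → Q
  i= 9: W-U =  2 → C
  i=10: T-P =  4 → E
  i=11: P-Z = 16 → Q
  shifts repeat with period 3: CEQ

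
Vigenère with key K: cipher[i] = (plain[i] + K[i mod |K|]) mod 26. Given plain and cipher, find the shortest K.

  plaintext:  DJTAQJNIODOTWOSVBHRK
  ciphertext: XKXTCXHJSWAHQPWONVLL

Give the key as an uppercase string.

UBETMO

  i= 0: X-D = 20 → U
  i= 1: K-J =  1 → B
  i= 2: X-T =  4 → E
  i= 3: T-A = 19 → T
  i= 4: C-Q = 12 → M
  i= 5: X-J = 14 → O
  i= 6: H-N = 20 → U
  i= 7: J-I =  1 → B
  i= 8: S-O =  4 → E
  i= 9: W-D = 19 → T
  i=10: A-O = 12 → M
  i=11: H-T = 14 → O
  i=12: Q-W = 20 → U
  i=13: P-O =  1 → B
  i=14: W-S =  4 → E
  i=15: O-V = 19 → T
  i=16: N-B = 12 → M
  i=17: V-H = 14 → O
  i=18: L-R = 20 → U
  i=19: L-K =  1 → B
  shifts repeat with period 6: UBETMO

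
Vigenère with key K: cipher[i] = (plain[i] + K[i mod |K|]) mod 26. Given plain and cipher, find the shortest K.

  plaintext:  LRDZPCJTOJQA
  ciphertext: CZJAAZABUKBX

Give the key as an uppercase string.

  i= 0: C-L = 17 → R
  i= 1: Z-R =  8 → I
  i= 2: J-D =  6 → G
  i= 3: A-Z =  1 → B
  i= 4: A-P = 11 → L
  i= 5: Z-C = 23 → X
  i= 6: A-J = 17 → R
  i= 7: B-T =  8 → I
  i= 8: U-O =  6 → G
  i= 9: K-J =  1 → B
  i=10: B-Q = 11 → L
  i=11: X-A = 23 → X
  shifts repeat with period 6: RIGBLX

RIGBLX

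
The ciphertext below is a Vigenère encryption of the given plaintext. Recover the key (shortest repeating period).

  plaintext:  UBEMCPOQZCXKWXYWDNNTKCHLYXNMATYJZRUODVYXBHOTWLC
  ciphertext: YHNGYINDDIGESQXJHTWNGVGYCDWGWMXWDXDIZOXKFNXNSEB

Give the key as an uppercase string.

EGJUWTZN

  i= 0: Y-U =  4 → E
  i= 1: H-B =  6 → G
  i= 2: N-E =  9 → J
  i= 3: G-M = 20 → U
  i= 4: Y-C = 22 → W
  i= 5: I-P = 19 → T
  i= 6: N-O = 25 → Z
  i= 7: D-Q = 13 → N
  i= 8: D-Z =  4 → E
  i= 9: I-C =  6 → G
  i=10: G-X =  9 → J
  i=11: E-K = 20 → U
  i=12: S-W = 22 → W
  i=13: Q-X = 19 → T
  i=14: X-Y = 25 → Z
  i=15: J-W = 13 → N
  i=16: H-D =  4 → E
  i=17: T-N =  6 → G
  i=18: W-N =  9 → J
  i=19: N-T = 20 → U
  i=20: G-K = 22 → W
  i=21: V-C = 19 → T
  i=22: G-H = 25 → Z
  i=23: Y-L = 13 → N
  i=24: C-Y =  4 → E
  i=25: D-X =  6 → G
  i=26: W-N =  9 → J
  i=27: G-M = 20 → U
  i=28: W-A = 22 → W
  i=29: M-T = 19 → T
  i=30: X-Y = 25 → Z
  i=31: W-J = 13 → N
  i=32: D-Z =  4 → E
  i=33: X-R =  6 → G
  i=34: D-U =  9 → J
  i=35: I-O = 20 → U
  i=36: Z-D = 22 → W
  i=37: O-V = 19 → T
  i=38: X-Y = 25 → Z
  i=39: K-X = 13 → N
  i=40: F-B =  4 → E
  i=41: N-H =  6 → G
  i=42: X-O =  9 → J
  i=43: N-T = 20 → U
  i=44: S-W = 22 → W
  i=45: E-L = 19 → T
  i=46: B-C = 25 → Z
  shifts repeat with period 8: EGJUWTZN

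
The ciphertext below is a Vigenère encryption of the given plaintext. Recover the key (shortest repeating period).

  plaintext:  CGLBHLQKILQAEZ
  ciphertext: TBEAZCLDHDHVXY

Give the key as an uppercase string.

RVTZS

  i= 0: T-C = 17 → R
  i= 1: B-G = 21 → V
  i= 2: E-L = 19 → T
  i= 3: A-B = 25 → Z
  i= 4: Z-H = 18 → S
  i= 5: C-L = 17 → R
  i= 6: L-Q = 21 → V
  i= 7: D-K = 19 → T
  i= 8: H-I = 25 → Z
  i= 9: D-L = 18 → S
  i=10: H-Q = 17 → R
  i=11: V-A = 21 → V
  i=12: X-E = 19 → T
  i=13: Y-Z = 25 → Z
  shifts repeat with period 5: RVTZS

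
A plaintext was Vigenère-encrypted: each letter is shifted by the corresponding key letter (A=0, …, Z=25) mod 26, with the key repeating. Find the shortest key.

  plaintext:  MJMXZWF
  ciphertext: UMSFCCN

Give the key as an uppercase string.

  i= 0: U-M =  8 → I
  i= 1: M-J =  3 → D
  i= 2: S-M =  6 → G
  i= 3: F-X =  8 → I
  i= 4: C-Z =  3 → D
  i= 5: C-W =  6 → G
  i= 6: N-F =  8 → I
  shifts repeat with period 3: IDG

IDG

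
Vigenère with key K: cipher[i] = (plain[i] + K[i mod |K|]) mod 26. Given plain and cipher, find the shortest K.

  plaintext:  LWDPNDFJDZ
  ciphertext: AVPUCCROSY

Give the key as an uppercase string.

PZMF

  i= 0: A-L = 15 → P
  i= 1: V-W = 25 → Z
  i= 2: P-D = 12 → M
  i= 3: U-P =  5 → F
  i= 4: C-N = 15 → P
  i= 5: C-D = 25 → Z
  i= 6: R-F = 12 → M
  i= 7: O-J =  5 → F
  i= 8: S-D = 15 → P
  i= 9: Y-Z = 25 → Z
  shifts repeat with period 4: PZMF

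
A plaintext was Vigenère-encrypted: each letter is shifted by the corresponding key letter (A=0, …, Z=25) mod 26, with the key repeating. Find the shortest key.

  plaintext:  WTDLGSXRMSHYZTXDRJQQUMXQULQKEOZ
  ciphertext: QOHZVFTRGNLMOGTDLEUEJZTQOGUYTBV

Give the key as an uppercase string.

UVEOPNWA

  i= 0: Q-W = 20 → U
  i= 1: O-T = 21 → V
  i= 2: H-D =  4 → E
  i= 3: Z-L = 14 → O
  i= 4: V-G = 15 → P
  i= 5: F-S = 13 → N
  i= 6: T-X = 22 → W
  i= 7: R-R =  0 → A
  i= 8: G-M = 20 → U
  i= 9: N-S = 21 → V
  i=10: L-H =  4 → E
  i=11: M-Y = 14 → O
  i=12: O-Z = 15 → P
  i=13: G-T = 13 → N
  i=14: T-X = 22 → W
  i=15: D-D =  0 → A
  i=16: L-R = 20 → U
  i=17: E-J = 21 → V
  i=18: U-Q =  4 → E
  i=19: E-Q = 14 → O
  i=20: J-U = 15 → P
  i=21: Z-M = 13 → N
  i=22: T-X = 22 → W
  i=23: Q-Q =  0 → A
  i=24: O-U = 20 → U
  i=25: G-L = 21 → V
  i=26: U-Q =  4 → E
  i=27: Y-K = 14 → O
  i=28: T-E = 15 → P
  i=29: B-O = 13 → N
  i=30: V-Z = 22 → W
  shifts repeat with period 8: UVEOPNWA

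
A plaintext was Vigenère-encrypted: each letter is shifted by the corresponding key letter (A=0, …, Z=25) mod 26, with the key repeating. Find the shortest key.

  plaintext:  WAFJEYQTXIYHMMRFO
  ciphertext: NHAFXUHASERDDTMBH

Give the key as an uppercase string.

  i= 0: N-W = 17 → R
  i= 1: H-A =  7 → H
  i= 2: A-F = 21 → V
  i= 3: F-J = 22 → W
  i= 4: X-E = 19 → T
  i= 5: U-Y = 22 → W
  i= 6: H-Q = 17 → R
  i= 7: A-T =  7 → H
  i= 8: S-X = 21 → V
  i= 9: E-I = 22 → W
  i=10: R-Y = 19 → T
  i=11: D-H = 22 → W
  i=12: D-M = 17 → R
  i=13: T-M =  7 → H
  i=14: M-R = 21 → V
  i=15: B-F = 22 → W
  i=16: H-O = 19 → T
  shifts repeat with period 6: RHVWTW

RHVWTW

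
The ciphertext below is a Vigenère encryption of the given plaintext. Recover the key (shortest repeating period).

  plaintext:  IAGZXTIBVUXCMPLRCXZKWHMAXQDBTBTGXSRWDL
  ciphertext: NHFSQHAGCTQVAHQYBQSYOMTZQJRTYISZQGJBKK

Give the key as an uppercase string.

FHZTTOS

  i= 0: N-I =  5 → F
  i= 1: H-A =  7 → H
  i= 2: F-G = 25 → Z
  i= 3: S-Z = 19 → T
  i= 4: Q-X = 19 → T
  i= 5: H-T = 14 → O
  i= 6: A-I = 18 → S
  i= 7: G-B =  5 → F
  i= 8: C-V =  7 → H
  i= 9: T-U = 25 → Z
  i=10: Q-X = 19 → T
  i=11: V-C = 19 → T
  i=12: A-M = 14 → O
  i=13: H-P = 18 → S
  i=14: Q-L =  5 → F
  i=15: Y-R =  7 → H
  i=16: B-C = 25 → Z
  i=17: Q-X = 19 → T
  i=18: S-Z = 19 → T
  i=19: Y-K = 14 → O
  i=20: O-W = 18 → S
  i=21: M-H =  5 → F
  i=22: T-M =  7 → H
  i=23: Z-A = 25 → Z
  i=24: Q-X = 19 → T
  i=25: J-Q = 19 → T
  i=26: R-D = 14 → O
  i=27: T-B = 18 → S
  i=28: Y-T =  5 → F
  i=29: I-B =  7 → H
  i=30: S-T = 25 → Z
  i=31: Z-G = 19 → T
  i=32: Q-X = 19 → T
  i=33: G-S = 14 → O
  i=34: J-R = 18 → S
  i=35: B-W =  5 → F
  i=36: K-D =  7 → H
  i=37: K-L = 25 → Z
  shifts repeat with period 7: FHZTTOS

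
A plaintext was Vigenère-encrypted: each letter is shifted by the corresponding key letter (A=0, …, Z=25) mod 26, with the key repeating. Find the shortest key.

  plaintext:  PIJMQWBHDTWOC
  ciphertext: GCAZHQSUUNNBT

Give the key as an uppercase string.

RURN

  i= 0: G-P = 17 → R
  i= 1: C-I = 20 → U
  i= 2: A-J = 17 → R
  i= 3: Z-M = 13 → N
  i= 4: H-Q = 17 → R
  i= 5: Q-W = 20 → U
  i= 6: S-B = 17 → R
  i= 7: U-H = 13 → N
  i= 8: U-D = 17 → R
  i= 9: N-T = 20 → U
  i=10: N-W = 17 → R
  i=11: B-O = 13 → N
  i=12: T-C = 17 → R
  shifts repeat with period 4: RURN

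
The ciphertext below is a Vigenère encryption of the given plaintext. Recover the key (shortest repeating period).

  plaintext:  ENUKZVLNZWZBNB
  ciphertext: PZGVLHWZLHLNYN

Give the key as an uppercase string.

LMM

  i= 0: P-E = 11 → L
  i= 1: Z-N = 12 → M
  i= 2: G-U = 12 → M
  i= 3: V-K = 11 → L
  i= 4: L-Z = 12 → M
  i= 5: H-V = 12 → M
  i= 6: W-L = 11 → L
  i= 7: Z-N = 12 → M
  i= 8: L-Z = 12 → M
  i= 9: H-W = 11 → L
  i=10: L-Z = 12 → M
  i=11: N-B = 12 → M
  i=12: Y-N = 11 → L
  i=13: N-B = 12 → M
  shifts repeat with period 3: LMM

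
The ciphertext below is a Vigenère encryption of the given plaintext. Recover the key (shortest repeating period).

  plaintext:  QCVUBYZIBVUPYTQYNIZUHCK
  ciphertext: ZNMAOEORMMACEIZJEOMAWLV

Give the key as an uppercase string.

  i= 0: Z-Q =  9 → J
  i= 1: N-C = 11 → L
  i= 2: M-V = 17 → R
  i= 3: A-U =  6 → G
  i= 4: O-B = 13 → N
  i= 5: E-Y =  6 → G
  i= 6: O-Z = 15 → P
  i= 7: R-I =  9 → J
  i= 8: M-B = 11 → L
  i= 9: M-V = 17 → R
  i=10: A-U =  6 → G
  i=11: C-P = 13 → N
  i=12: E-Y =  6 → G
  i=13: I-T = 15 → P
  i=14: Z-Q =  9 → J
  i=15: J-Y = 11 → L
  i=16: E-N = 17 → R
  i=17: O-I =  6 → G
  i=18: M-Z = 13 → N
  i=19: A-U =  6 → G
  i=20: W-H = 15 → P
  i=21: L-C =  9 → J
  i=22: V-K = 11 → L
  shifts repeat with period 7: JLRGNGP

JLRGNGP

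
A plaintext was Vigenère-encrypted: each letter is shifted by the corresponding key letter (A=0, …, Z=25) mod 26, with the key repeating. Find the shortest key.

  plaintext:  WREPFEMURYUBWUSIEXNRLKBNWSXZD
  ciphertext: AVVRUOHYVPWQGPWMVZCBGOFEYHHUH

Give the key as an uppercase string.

  i= 0: A-W =  4 → E
  i= 1: V-R =  4 → E
  i= 2: V-E = 17 → R
  i= 3: R-P =  2 → C
  i= 4: U-F = 15 → P
  i= 5: O-E = 10 → K
  i= 6: H-M = 21 → V
  i= 7: Y-U =  4 → E
  i= 8: V-R =  4 → E
  i= 9: P-Y = 17 → R
  i=10: W-U =  2 → C
  i=11: Q-B = 15 → P
  i=12: G-W = 10 → K
  i=13: P-U = 21 → V
  i=14: W-S =  4 → E
  i=15: M-I =  4 → E
  i=16: V-E = 17 → R
  i=17: Z-X =  2 → C
  i=18: C-N = 15 → P
  i=19: B-R = 10 → K
  i=20: G-L = 21 → V
  i=21: O-K =  4 → E
  i=22: F-B =  4 → E
  i=23: E-N = 17 → R
  i=24: Y-W =  2 → C
  i=25: H-S = 15 → P
  i=26: H-X = 10 → K
  i=27: U-Z = 21 → V
  i=28: H-D =  4 → E
  shifts repeat with period 7: EERCPKV

EERCPKV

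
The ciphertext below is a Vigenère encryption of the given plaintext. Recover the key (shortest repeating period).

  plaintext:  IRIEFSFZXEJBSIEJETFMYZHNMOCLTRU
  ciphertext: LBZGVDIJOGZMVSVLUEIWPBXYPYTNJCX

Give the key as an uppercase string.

DKRCQL

  i= 0: L-I =  3 → D
  i= 1: B-R = 10 → K
  i= 2: Z-I = 17 → R
  i= 3: G-E =  2 → C
  i= 4: V-F = 16 → Q
  i= 5: D-S = 11 → L
  i= 6: I-F =  3 → D
  i= 7: J-Z = 10 → K
  i= 8: O-X = 17 → R
  i= 9: G-E =  2 → C
  i=10: Z-J = 16 → Q
  i=11: M-B = 11 → L
  i=12: V-S =  3 → D
  i=13: S-I = 10 → K
  i=14: V-E = 17 → R
  i=15: L-J =  2 → C
  i=16: U-E = 16 → Q
  i=17: E-T = 11 → L
  i=18: I-F =  3 → D
  i=19: W-M = 10 → K
  i=20: P-Y = 17 → R
  i=21: B-Z =  2 → C
  i=22: X-H = 16 → Q
  i=23: Y-N = 11 → L
  i=24: P-M =  3 → D
  i=25: Y-O = 10 → K
  i=26: T-C = 17 → R
  i=27: N-L =  2 → C
  i=28: J-T = 16 → Q
  i=29: C-R = 11 → L
  i=30: X-U =  3 → D
  shifts repeat with period 6: DKRCQL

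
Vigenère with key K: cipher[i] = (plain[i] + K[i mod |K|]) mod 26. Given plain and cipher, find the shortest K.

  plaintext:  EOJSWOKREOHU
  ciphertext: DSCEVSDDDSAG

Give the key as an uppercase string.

  i= 0: D-E = 25 → Z
  i= 1: S-O =  4 → E
  i= 2: C-J = 19 → T
  i= 3: E-S = 12 → M
  i= 4: V-W = 25 → Z
  i= 5: S-O =  4 → E
  i= 6: D-K = 19 → T
  i= 7: D-R = 12 → M
  i= 8: D-E = 25 → Z
  i= 9: S-O =  4 → E
  i=10: A-H = 19 → T
  i=11: G-U = 12 → M
  shifts repeat with period 4: ZETM

ZETM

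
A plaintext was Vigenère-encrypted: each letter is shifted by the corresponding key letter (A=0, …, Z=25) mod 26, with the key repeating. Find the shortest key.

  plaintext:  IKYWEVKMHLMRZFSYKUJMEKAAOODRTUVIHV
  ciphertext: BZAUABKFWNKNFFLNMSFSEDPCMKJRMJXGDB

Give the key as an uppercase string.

TPCYWGA

  i= 0: B-I = 19 → T
  i= 1: Z-K = 15 → P
  i= 2: A-Y =  2 → C
  i= 3: U-W = 24 → Y
  i= 4: A-E = 22 → W
  i= 5: B-V =  6 → G
  i= 6: K-K =  0 → A
  i= 7: F-M = 19 → T
  i= 8: W-H = 15 → P
  i= 9: N-L =  2 → C
  i=10: K-M = 24 → Y
  i=11: N-R = 22 → W
  i=12: F-Z =  6 → G
  i=13: F-F =  0 → A
  i=14: L-S = 19 → T
  i=15: N-Y = 15 → P
  i=16: M-K =  2 → C
  i=17: S-U = 24 → Y
  i=18: F-J = 22 → W
  i=19: S-M =  6 → G
  i=20: E-E =  0 → A
  i=21: D-K = 19 → T
  i=22: P-A = 15 → P
  i=23: C-A =  2 → C
  i=24: M-O = 24 → Y
  i=25: K-O = 22 → W
  i=26: J-D =  6 → G
  i=27: R-R =  0 → A
  i=28: M-T = 19 → T
  i=29: J-U = 15 → P
  i=30: X-V =  2 → C
  i=31: G-I = 24 → Y
  i=32: D-H = 22 → W
  i=33: B-V =  6 → G
  shifts repeat with period 7: TPCYWGA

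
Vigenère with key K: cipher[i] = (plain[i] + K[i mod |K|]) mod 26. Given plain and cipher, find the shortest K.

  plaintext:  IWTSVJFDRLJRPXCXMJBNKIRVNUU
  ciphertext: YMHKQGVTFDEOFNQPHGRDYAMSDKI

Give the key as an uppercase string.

QQOSVX

  i= 0: Y-I = 16 → Q
  i= 1: M-W = 16 → Q
  i= 2: H-T = 14 → O
  i= 3: K-S = 18 → S
  i= 4: Q-V = 21 → V
  i= 5: G-J = 23 → X
  i= 6: V-F = 16 → Q
  i= 7: T-D = 16 → Q
  i= 8: F-R = 14 → O
  i= 9: D-L = 18 → S
  i=10: E-J = 21 → V
  i=11: O-R = 23 → X
  i=12: F-P = 16 → Q
  i=13: N-X = 16 → Q
  i=14: Q-C = 14 → O
  i=15: P-X = 18 → S
  i=16: H-M = 21 → V
  i=17: G-J = 23 → X
  i=18: R-B = 16 → Q
  i=19: D-N = 16 → Q
  i=20: Y-K = 14 → O
  i=21: A-I = 18 → S
  i=22: M-R = 21 → V
  i=23: S-V = 23 → X
  i=24: D-N = 16 → Q
  i=25: K-U = 16 → Q
  i=26: I-U = 14 → O
  shifts repeat with period 6: QQOSVX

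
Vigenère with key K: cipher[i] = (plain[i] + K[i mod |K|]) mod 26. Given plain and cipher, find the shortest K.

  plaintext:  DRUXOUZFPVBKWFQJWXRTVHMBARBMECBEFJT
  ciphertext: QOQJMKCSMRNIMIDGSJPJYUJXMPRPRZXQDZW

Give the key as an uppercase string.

  i= 0: Q-D = 13 → N
  i= 1: O-R = 23 → X
  i= 2: Q-U = 22 → W
  i= 3: J-X = 12 → M
  i= 4: M-O = 24 → Y
  i= 5: K-U = 16 → Q
  i= 6: C-Z =  3 → D
  i= 7: S-F = 13 → N
  i= 8: M-P = 23 → X
  i= 9: R-V = 22 → W
  i=10: N-B = 12 → M
  i=11: I-K = 24 → Y
  i=12: M-W = 16 → Q
  i=13: I-F =  3 → D
  i=14: D-Q = 13 → N
  i=15: G-J = 23 → X
  i=16: S-W = 22 → W
  i=17: J-X = 12 → M
  i=18: P-R = 24 → Y
  i=19: J-T = 16 → Q
  i=20: Y-V =  3 → D
  i=21: U-H = 13 → N
  i=22: J-M = 23 → X
  i=23: X-B = 22 → W
  i=24: M-A = 12 → M
  i=25: P-R = 24 → Y
  i=26: R-B = 16 → Q
  i=27: P-M =  3 → D
  i=28: R-E = 13 → N
  i=29: Z-C = 23 → X
  i=30: X-B = 22 → W
  i=31: Q-E = 12 → M
  i=32: D-F = 24 → Y
  i=33: Z-J = 16 → Q
  i=34: W-T =  3 → D
  shifts repeat with period 7: NXWMYQD

NXWMYQD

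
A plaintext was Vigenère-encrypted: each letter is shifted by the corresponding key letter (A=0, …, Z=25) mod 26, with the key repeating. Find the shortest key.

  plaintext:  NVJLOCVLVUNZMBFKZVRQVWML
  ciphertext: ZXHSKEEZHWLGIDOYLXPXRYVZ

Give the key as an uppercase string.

  i= 0: Z-N = 12 → M
  i= 1: X-V =  2 → C
  i= 2: H-J = 24 → Y
  i= 3: S-L =  7 → H
  i= 4: K-O = 22 → W
  i= 5: E-C =  2 → C
  i= 6: E-V =  9 → J
  i= 7: Z-L = 14 → O
  i= 8: H-V = 12 → M
  i= 9: W-U =  2 → C
  i=10: L-N = 24 → Y
  i=11: G-Z =  7 → H
  i=12: I-M = 22 → W
  i=13: D-B =  2 → C
  i=14: O-F =  9 → J
  i=15: Y-K = 14 → O
  i=16: L-Z = 12 → M
  i=17: X-V =  2 → C
  i=18: P-R = 24 → Y
  i=19: X-Q =  7 → H
  i=20: R-V = 22 → W
  i=21: Y-W =  2 → C
  i=22: V-M =  9 → J
  i=23: Z-L = 14 → O
  shifts repeat with period 8: MCYHWCJO

MCYHWCJO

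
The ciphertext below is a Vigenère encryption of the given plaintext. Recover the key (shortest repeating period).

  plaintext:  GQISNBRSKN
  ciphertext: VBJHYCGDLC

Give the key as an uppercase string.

PLB

  i= 0: V-G = 15 → P
  i= 1: B-Q = 11 → L
  i= 2: J-I =  1 → B
  i= 3: H-S = 15 → P
  i= 4: Y-N = 11 → L
  i= 5: C-B =  1 → B
  i= 6: G-R = 15 → P
  i= 7: D-S = 11 → L
  i= 8: L-K =  1 → B
  i= 9: C-N = 15 → P
  shifts repeat with period 3: PLB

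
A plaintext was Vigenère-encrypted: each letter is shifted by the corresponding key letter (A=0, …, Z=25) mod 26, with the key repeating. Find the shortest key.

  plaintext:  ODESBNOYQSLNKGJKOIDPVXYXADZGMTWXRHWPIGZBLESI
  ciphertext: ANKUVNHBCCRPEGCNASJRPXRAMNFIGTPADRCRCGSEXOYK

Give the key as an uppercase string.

MKGCUATD

  i= 0: A-O = 12 → M
  i= 1: N-D = 10 → K
  i= 2: K-E =  6 → G
  i= 3: U-S =  2 → C
  i= 4: V-B = 20 → U
  i= 5: N-N =  0 → A
  i= 6: H-O = 19 → T
  i= 7: B-Y =  3 → D
  i= 8: C-Q = 12 → M
  i= 9: C-S = 10 → K
  i=10: R-L =  6 → G
  i=11: P-N =  2 → C
  i=12: E-K = 20 → U
  i=13: G-G =  0 → A
  i=14: C-J = 19 → T
  i=15: N-K =  3 → D
  i=16: A-O = 12 → M
  i=17: S-I = 10 → K
  i=18: J-D =  6 → G
  i=19: R-P =  2 → C
  i=20: P-V = 20 → U
  i=21: X-X =  0 → A
  i=22: R-Y = 19 → T
  i=23: A-X =  3 → D
  i=24: M-A = 12 → M
  i=25: N-D = 10 → K
  i=26: F-Z =  6 → G
  i=27: I-G =  2 → C
  i=28: G-M = 20 → U
  i=29: T-T =  0 → A
  i=30: P-W = 19 → T
  i=31: A-X =  3 → D
  i=32: D-R = 12 → M
  i=33: R-H = 10 → K
  i=34: C-W =  6 → G
  i=35: R-P =  2 → C
  i=36: C-I = 20 → U
  i=37: G-G =  0 → A
  i=38: S-Z = 19 → T
  i=39: E-B =  3 → D
  i=40: X-L = 12 → M
  i=41: O-E = 10 → K
  i=42: Y-S =  6 → G
  i=43: K-I =  2 → C
  shifts repeat with period 8: MKGCUATD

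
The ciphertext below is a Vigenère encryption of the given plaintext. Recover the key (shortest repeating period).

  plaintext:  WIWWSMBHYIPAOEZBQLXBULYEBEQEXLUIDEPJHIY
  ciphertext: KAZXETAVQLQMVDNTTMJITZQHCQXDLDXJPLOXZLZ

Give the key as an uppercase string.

  i= 0: K-W = 14 → O
  i= 1: A-I = 18 → S
  i= 2: Z-W =  3 → D
  i= 3: X-W =  1 → B
  i= 4: E-S = 12 → M
  i= 5: T-M =  7 → H
  i= 6: A-B = 25 → Z
  i= 7: V-H = 14 → O
  i= 8: Q-Y = 18 → S
  i= 9: L-I =  3 → D
  i=10: Q-P =  1 → B
  i=11: M-A = 12 → M
  i=12: V-O =  7 → H
  i=13: D-E = 25 → Z
  i=14: N-Z = 14 → O
  i=15: T-B = 18 → S
  i=16: T-Q =  3 → D
  i=17: M-L =  1 → B
  i=18: J-X = 12 → M
  i=19: I-B =  7 → H
  i=20: T-U = 25 → Z
  i=21: Z-L = 14 → O
  i=22: Q-Y = 18 → S
  i=23: H-E =  3 → D
  i=24: C-B =  1 → B
  i=25: Q-E = 12 → M
  i=26: X-Q =  7 → H
  i=27: D-E = 25 → Z
  i=28: L-X = 14 → O
  i=29: D-L = 18 → S
  i=30: X-U =  3 → D
  i=31: J-I =  1 → B
  i=32: P-D = 12 → M
  i=33: L-E =  7 → H
  i=34: O-P = 25 → Z
  i=35: X-J = 14 → O
  i=36: Z-H = 18 → S
  i=37: L-I =  3 → D
  i=38: Z-Y =  1 → B
  shifts repeat with period 7: OSDBMHZ

OSDBMHZ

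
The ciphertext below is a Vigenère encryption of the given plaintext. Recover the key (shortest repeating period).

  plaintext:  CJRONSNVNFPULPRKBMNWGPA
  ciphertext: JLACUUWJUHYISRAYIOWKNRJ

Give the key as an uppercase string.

  i= 0: J-C =  7 → H
  i= 1: L-J =  2 → C
  i= 2: A-R =  9 → J
  i= 3: C-O = 14 → O
  i= 4: U-N =  7 → H
  i= 5: U-S =  2 → C
  i= 6: W-N =  9 → J
  i= 7: J-V = 14 → O
  i= 8: U-N =  7 → H
  i= 9: H-F =  2 → C
  i=10: Y-P =  9 → J
  i=11: I-U = 14 → O
  i=12: S-L =  7 → H
  i=13: R-P =  2 → C
  i=14: A-R =  9 → J
  i=15: Y-K = 14 → O
  i=16: I-B =  7 → H
  i=17: O-M =  2 → C
  i=18: W-N =  9 → J
  i=19: K-W = 14 → O
  i=20: N-G =  7 → H
  i=21: R-P =  2 → C
  i=22: J-A =  9 → J
  shifts repeat with period 4: HCJO

HCJO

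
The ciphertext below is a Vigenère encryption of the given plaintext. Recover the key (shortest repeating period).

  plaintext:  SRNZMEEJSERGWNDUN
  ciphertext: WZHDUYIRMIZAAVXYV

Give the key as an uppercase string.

  i= 0: W-S =  4 → E
  i= 1: Z-R =  8 → I
  i= 2: H-N = 20 → U
  i= 3: D-Z =  4 → E
  i= 4: U-M =  8 → I
  i= 5: Y-E = 20 → U
  i= 6: I-E =  4 → E
  i= 7: R-J =  8 → I
  i= 8: M-S = 20 → U
  i= 9: I-E =  4 → E
  i=10: Z-R =  8 → I
  i=11: A-G = 20 → U
  i=12: A-W =  4 → E
  i=13: V-N =  8 → I
  i=14: X-D = 20 → U
  i=15: Y-U =  4 → E
  i=16: V-N =  8 → I
  shifts repeat with period 3: EIU

EIU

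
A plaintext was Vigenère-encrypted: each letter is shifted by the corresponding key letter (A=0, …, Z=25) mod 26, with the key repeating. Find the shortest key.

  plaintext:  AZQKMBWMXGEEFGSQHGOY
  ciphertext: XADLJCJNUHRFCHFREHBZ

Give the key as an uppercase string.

  i= 0: X-A = 23 → X
  i= 1: A-Z =  1 → B
  i= 2: D-Q = 13 → N
  i= 3: L-K =  1 → B
  i= 4: J-M = 23 → X
  i= 5: C-B =  1 → B
  i= 6: J-W = 13 → N
  i= 7: N-M =  1 → B
  i= 8: U-X = 23 → X
  i= 9: H-G =  1 → B
  i=10: R-E = 13 → N
  i=11: F-E =  1 → B
  i=12: C-F = 23 → X
  i=13: H-G =  1 → B
  i=14: F-S = 13 → N
  i=15: R-Q =  1 → B
  i=16: E-H = 23 → X
  i=17: H-G =  1 → B
  i=18: B-O = 13 → N
  i=19: Z-Y =  1 → B
  shifts repeat with period 4: XBNB

XBNB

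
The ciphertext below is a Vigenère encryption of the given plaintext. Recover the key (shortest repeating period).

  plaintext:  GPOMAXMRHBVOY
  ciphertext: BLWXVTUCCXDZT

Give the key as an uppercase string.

VWIL

  i= 0: B-G = 21 → V
  i= 1: L-P = 22 → W
  i= 2: W-O =  8 → I
  i= 3: X-M = 11 → L
  i= 4: V-A = 21 → V
  i= 5: T-X = 22 → W
  i= 6: U-M =  8 → I
  i= 7: C-R = 11 → L
  i= 8: C-H = 21 → V
  i= 9: X-B = 22 → W
  i=10: D-V =  8 → I
  i=11: Z-O = 11 → L
  i=12: T-Y = 21 → V
  shifts repeat with period 4: VWIL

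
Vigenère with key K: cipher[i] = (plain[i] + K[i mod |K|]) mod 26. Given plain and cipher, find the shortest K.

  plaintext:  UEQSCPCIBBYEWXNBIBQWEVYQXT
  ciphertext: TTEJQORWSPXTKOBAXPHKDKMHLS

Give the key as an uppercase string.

ZPORO

  i= 0: T-U = 25 → Z
  i= 1: T-E = 15 → P
  i= 2: E-Q = 14 → O
  i= 3: J-S = 17 → R
  i= 4: Q-C = 14 → O
  i= 5: O-P = 25 → Z
  i= 6: R-C = 15 → P
  i= 7: W-I = 14 → O
  i= 8: S-B = 17 → R
  i= 9: P-B = 14 → O
  i=10: X-Y = 25 → Z
  i=11: T-E = 15 → P
  i=12: K-W = 14 → O
  i=13: O-X = 17 → R
  i=14: B-N = 14 → O
  i=15: A-B = 25 → Z
  i=16: X-I = 15 → P
  i=17: P-B = 14 → O
  i=18: H-Q = 17 → R
  i=19: K-W = 14 → O
  i=20: D-E = 25 → Z
  i=21: K-V = 15 → P
  i=22: M-Y = 14 → O
  i=23: H-Q = 17 → R
  i=24: L-X = 14 → O
  i=25: S-T = 25 → Z
  shifts repeat with period 5: ZPORO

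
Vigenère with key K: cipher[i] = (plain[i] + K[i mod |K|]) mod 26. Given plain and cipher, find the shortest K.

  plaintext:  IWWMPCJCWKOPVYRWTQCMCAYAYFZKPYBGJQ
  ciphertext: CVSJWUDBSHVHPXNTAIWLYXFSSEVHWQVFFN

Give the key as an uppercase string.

UZWXHS

  i= 0: C-I = 20 → U
  i= 1: V-W = 25 → Z
  i= 2: S-W = 22 → W
  i= 3: J-M = 23 → X
  i= 4: W-P =  7 → H
  i= 5: U-C = 18 → S
  i= 6: D-J = 20 → U
  i= 7: B-C = 25 → Z
  i= 8: S-W = 22 → W
  i= 9: H-K = 23 → X
  i=10: V-O =  7 → H
  i=11: H-P = 18 → S
  i=12: P-V = 20 → U
  i=13: X-Y = 25 → Z
  i=14: N-R = 22 → W
  i=15: T-W = 23 → X
  i=16: A-T =  7 → H
  i=17: I-Q = 18 → S
  i=18: W-C = 20 → U
  i=19: L-M = 25 → Z
  i=20: Y-C = 22 → W
  i=21: X-A = 23 → X
  i=22: F-Y =  7 → H
  i=23: S-A = 18 → S
  i=24: S-Y = 20 → U
  i=25: E-F = 25 → Z
  i=26: V-Z = 22 → W
  i=27: H-K = 23 → X
  i=28: W-P =  7 → H
  i=29: Q-Y = 18 → S
  i=30: V-B = 20 → U
  i=31: F-G = 25 → Z
  i=32: F-J = 22 → W
  i=33: N-Q = 23 → X
  shifts repeat with period 6: UZWXHS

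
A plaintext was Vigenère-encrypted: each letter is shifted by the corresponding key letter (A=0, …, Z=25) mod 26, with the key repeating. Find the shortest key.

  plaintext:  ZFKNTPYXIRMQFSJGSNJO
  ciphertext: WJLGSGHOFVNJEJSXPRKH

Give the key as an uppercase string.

  i= 0: W-Z = 23 → X
  i= 1: J-F =  4 → E
  i= 2: L-K =  1 → B
  i= 3: G-N = 19 → T
  i= 4: S-T = 25 → Z
  i= 5: G-P = 17 → R
  i= 6: H-Y =  9 → J
  i= 7: O-X = 17 → R
  i= 8: F-I = 23 → X
  i= 9: V-R =  4 → E
  i=10: N-M =  1 → B
  i=11: J-Q = 19 → T
  i=12: E-F = 25 → Z
  i=13: J-S = 17 → R
  i=14: S-J =  9 → J
  i=15: X-G = 17 → R
  i=16: P-S = 23 → X
  i=17: R-N =  4 → E
  i=18: K-J =  1 → B
  i=19: H-O = 19 → T
  shifts repeat with period 8: XEBTZRJR

XEBTZRJR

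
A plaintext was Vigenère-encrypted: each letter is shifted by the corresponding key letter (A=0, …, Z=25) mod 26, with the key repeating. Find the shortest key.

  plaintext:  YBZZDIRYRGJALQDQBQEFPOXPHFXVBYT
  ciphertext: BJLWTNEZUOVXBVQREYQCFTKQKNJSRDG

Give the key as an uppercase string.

DIMXQFNB

  i= 0: B-Y =  3 → D
  i= 1: J-B =  8 → I
  i= 2: L-Z = 12 → M
  i= 3: W-Z = 23 → X
  i= 4: T-D = 16 → Q
  i= 5: N-I =  5 → F
  i= 6: E-R = 13 → N
  i= 7: Z-Y =  1 → B
  i= 8: U-R =  3 → D
  i= 9: O-G =  8 → I
  i=10: V-J = 12 → M
  i=11: X-A = 23 → X
  i=12: B-L = 16 → Q
  i=13: V-Q =  5 → F
  i=14: Q-D = 13 → N
  i=15: R-Q =  1 → B
  i=16: E-B =  3 → D
  i=17: Y-Q =  8 → I
  i=18: Q-E = 12 → M
  i=19: C-F = 23 → X
  i=20: F-P = 16 → Q
  i=21: T-O =  5 → F
  i=22: K-X = 13 → N
  i=23: Q-P =  1 → B
  i=24: K-H =  3 → D
  i=25: N-F =  8 → I
  i=26: J-X = 12 → M
  i=27: S-V = 23 → X
  i=28: R-B = 16 → Q
  i=29: D-Y =  5 → F
  i=30: G-T = 13 → N
  shifts repeat with period 8: DIMXQFNB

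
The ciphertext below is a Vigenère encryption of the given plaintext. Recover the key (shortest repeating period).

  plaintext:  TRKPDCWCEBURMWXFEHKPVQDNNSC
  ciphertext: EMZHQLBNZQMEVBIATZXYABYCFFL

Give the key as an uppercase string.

LVPSNJF

  i= 0: E-T = 11 → L
  i= 1: M-R = 21 → V
  i= 2: Z-K = 15 → P
  i= 3: H-P = 18 → S
  i= 4: Q-D = 13 → N
  i= 5: L-C =  9 → J
  i= 6: B-W =  5 → F
  i= 7: N-C = 11 → L
  i= 8: Z-E = 21 → V
  i= 9: Q-B = 15 → P
  i=10: M-U = 18 → S
  i=11: E-R = 13 → N
  i=12: V-M =  9 → J
  i=13: B-W =  5 → F
  i=14: I-X = 11 → L
  i=15: A-F = 21 → V
  i=16: T-E = 15 → P
  i=17: Z-H = 18 → S
  i=18: X-K = 13 → N
  i=19: Y-P =  9 → J
  i=20: A-V =  5 → F
  i=21: B-Q = 11 → L
  i=22: Y-D = 21 → V
  i=23: C-N = 15 → P
  i=24: F-N = 18 → S
  i=25: F-S = 13 → N
  i=26: L-C =  9 → J
  shifts repeat with period 7: LVPSNJF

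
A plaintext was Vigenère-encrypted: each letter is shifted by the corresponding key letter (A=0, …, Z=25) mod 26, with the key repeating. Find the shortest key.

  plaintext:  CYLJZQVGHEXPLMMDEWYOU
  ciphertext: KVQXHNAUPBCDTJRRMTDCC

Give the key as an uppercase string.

  i= 0: K-C =  8 → I
  i= 1: V-Y = 23 → X
  i= 2: Q-L =  5 → F
  i= 3: X-J = 14 → O
  i= 4: H-Z =  8 → I
  i= 5: N-Q = 23 → X
  i= 6: A-V =  5 → F
  i= 7: U-G = 14 → O
  i= 8: P-H =  8 → I
  i= 9: B-E = 23 → X
  i=10: C-X =  5 → F
  i=11: D-P = 14 → O
  i=12: T-L =  8 → I
  i=13: J-M = 23 → X
  i=14: R-M =  5 → F
  i=15: R-D = 14 → O
  i=16: M-E =  8 → I
  i=17: T-W = 23 → X
  i=18: D-Y =  5 → F
  i=19: C-O = 14 → O
  i=20: C-U =  8 → I
  shifts repeat with period 4: IXFO

IXFO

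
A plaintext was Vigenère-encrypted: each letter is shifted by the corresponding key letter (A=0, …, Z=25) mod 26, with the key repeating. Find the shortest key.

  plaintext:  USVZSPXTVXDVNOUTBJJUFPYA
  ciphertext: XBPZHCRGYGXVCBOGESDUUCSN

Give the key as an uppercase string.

  i= 0: X-U =  3 → D
  i= 1: B-S =  9 → J
  i= 2: P-V = 20 → U
  i= 3: Z-Z =  0 → A
  i= 4: H-S = 15 → P
  i= 5: C-P = 13 → N
  i= 6: R-X = 20 → U
  i= 7: G-T = 13 → N
  i= 8: Y-V =  3 → D
  i= 9: G-X =  9 → J
  i=10: X-D = 20 → U
  i=11: V-V =  0 → A
  i=12: C-N = 15 → P
  i=13: B-O = 13 → N
  i=14: O-U = 20 → U
  i=15: G-T = 13 → N
  i=16: E-B =  3 → D
  i=17: S-J =  9 → J
  i=18: D-J = 20 → U
  i=19: U-U =  0 → A
  i=20: U-F = 15 → P
  i=21: C-P = 13 → N
  i=22: S-Y = 20 → U
  i=23: N-A = 13 → N
  shifts repeat with period 8: DJUAPNUN

DJUAPNUN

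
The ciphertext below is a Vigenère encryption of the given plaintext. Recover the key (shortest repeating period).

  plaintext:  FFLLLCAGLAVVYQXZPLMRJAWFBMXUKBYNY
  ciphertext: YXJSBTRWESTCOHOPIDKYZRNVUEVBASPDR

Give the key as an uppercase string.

  i= 0: Y-F = 19 → T
  i= 1: X-F = 18 → S
  i= 2: J-L = 24 → Y
  i= 3: S-L =  7 → H
  i= 4: B-L = 16 → Q
  i= 5: T-C = 17 → R
  i= 6: R-A = 17 → R
  i= 7: W-G = 16 → Q
  i= 8: E-L = 19 → T
  i= 9: S-A = 18 → S
  i=10: T-V = 24 → Y
  i=11: C-V =  7 → H
  i=12: O-Y = 16 → Q
  i=13: H-Q = 17 → R
  i=14: O-X = 17 → R
  i=15: P-Z = 16 → Q
  i=16: I-P = 19 → T
  i=17: D-L = 18 → S
  i=18: K-M = 24 → Y
  i=19: Y-R =  7 → H
  i=20: Z-J = 16 → Q
  i=21: R-A = 17 → R
  i=22: N-W = 17 → R
  i=23: V-F = 16 → Q
  i=24: U-B = 19 → T
  i=25: E-M = 18 → S
  i=26: V-X = 24 → Y
  i=27: B-U =  7 → H
  i=28: A-K = 16 → Q
  i=29: S-B = 17 → R
  i=30: P-Y = 17 → R
  i=31: D-N = 16 → Q
  i=32: R-Y = 19 → T
  shifts repeat with period 8: TSYHQRRQ

TSYHQRRQ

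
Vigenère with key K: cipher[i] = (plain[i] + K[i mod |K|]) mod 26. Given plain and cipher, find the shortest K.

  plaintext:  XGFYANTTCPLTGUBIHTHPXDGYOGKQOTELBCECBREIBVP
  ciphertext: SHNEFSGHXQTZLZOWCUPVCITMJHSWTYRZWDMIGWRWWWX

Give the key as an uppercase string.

VBIGFFNO

  i= 0: S-X = 21 → V
  i= 1: H-G =  1 → B
  i= 2: N-F =  8 → I
  i= 3: E-Y =  6 → G
  i= 4: F-A =  5 → F
  i= 5: S-N =  5 → F
  i= 6: G-T = 13 → N
  i= 7: H-T = 14 → O
  i= 8: X-C = 21 → V
  i= 9: Q-P =  1 → B
  i=10: T-L =  8 → I
  i=11: Z-T =  6 → G
  i=12: L-G =  5 → F
  i=13: Z-U =  5 → F
  i=14: O-B = 13 → N
  i=15: W-I = 14 → O
  i=16: C-H = 21 → V
  i=17: U-T =  1 → B
  i=18: P-H =  8 → I
  i=19: V-P =  6 → G
  i=20: C-X =  5 → F
  i=21: I-D =  5 → F
  i=22: T-G = 13 → N
  i=23: M-Y = 14 → O
  i=24: J-O = 21 → V
  i=25: H-G =  1 → B
  i=26: S-K =  8 → I
  i=27: W-Q =  6 → G
  i=28: T-O =  5 → F
  i=29: Y-T =  5 → F
  i=30: R-E = 13 → N
  i=31: Z-L = 14 → O
  i=32: W-B = 21 → V
  i=33: D-C =  1 → B
  i=34: M-E =  8 → I
  i=35: I-C =  6 → G
  i=36: G-B =  5 → F
  i=37: W-R =  5 → F
  i=38: R-E = 13 → N
  i=39: W-I = 14 → O
  i=40: W-B = 21 → V
  i=41: W-V =  1 → B
  i=42: X-P =  8 → I
  shifts repeat with period 8: VBIGFFNO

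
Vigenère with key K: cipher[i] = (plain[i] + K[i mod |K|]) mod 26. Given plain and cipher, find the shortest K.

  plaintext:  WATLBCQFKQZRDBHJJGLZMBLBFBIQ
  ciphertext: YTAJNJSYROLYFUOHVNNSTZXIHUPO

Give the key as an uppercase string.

CTHYMH

  i= 0: Y-W =  2 → C
  i= 1: T-A = 19 → T
  i= 2: A-T =  7 → H
  i= 3: J-L = 24 → Y
  i= 4: N-B = 12 → M
  i= 5: J-C =  7 → H
  i= 6: S-Q =  2 → C
  i= 7: Y-F = 19 → T
  i= 8: R-K =  7 → H
  i= 9: O-Q = 24 → Y
  i=10: L-Z = 12 → M
  i=11: Y-R =  7 → H
  i=12: F-D =  2 → C
  i=13: U-B = 19 → T
  i=14: O-H =  7 → H
  i=15: H-J = 24 → Y
  i=16: V-J = 12 → M
  i=17: N-G =  7 → H
  i=18: N-L =  2 → C
  i=19: S-Z = 19 → T
  i=20: T-M =  7 → H
  i=21: Z-B = 24 → Y
  i=22: X-L = 12 → M
  i=23: I-B =  7 → H
  i=24: H-F =  2 → C
  i=25: U-B = 19 → T
  i=26: P-I =  7 → H
  i=27: O-Q = 24 → Y
  shifts repeat with period 6: CTHYMH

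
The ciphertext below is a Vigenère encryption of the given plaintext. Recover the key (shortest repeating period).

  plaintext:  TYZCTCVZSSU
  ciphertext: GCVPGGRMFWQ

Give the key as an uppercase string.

  i= 0: G-T = 13 → N
  i= 1: C-Y =  4 → E
  i= 2: V-Z = 22 → W
  i= 3: P-C = 13 → N
  i= 4: G-T = 13 → N
  i= 5: G-C =  4 → E
  i= 6: R-V = 22 → W
  i= 7: M-Z = 13 → N
  i= 8: F-S = 13 → N
  i= 9: W-S =  4 → E
  i=10: Q-U = 22 → W
  shifts repeat with period 4: NEWN

NEWN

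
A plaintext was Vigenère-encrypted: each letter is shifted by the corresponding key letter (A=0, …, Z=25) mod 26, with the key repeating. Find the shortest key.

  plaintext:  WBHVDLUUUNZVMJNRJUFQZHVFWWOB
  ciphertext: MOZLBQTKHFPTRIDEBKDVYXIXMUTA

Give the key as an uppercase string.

  i= 0: M-W = 16 → Q
  i= 1: O-B = 13 → N
  i= 2: Z-H = 18 → S
  i= 3: L-V = 16 → Q
  i= 4: B-D = 24 → Y
  i= 5: Q-L =  5 → F
  i= 6: T-U = 25 → Z
  i= 7: K-U = 16 → Q
  i= 8: H-U = 13 → N
  i= 9: F-N = 18 → S
  i=10: P-Z = 16 → Q
  i=11: T-V = 24 → Y
  i=12: R-M =  5 → F
  i=13: I-J = 25 → Z
  i=14: D-N = 16 → Q
  i=15: E-R = 13 → N
  i=16: B-J = 18 → S
  i=17: K-U = 16 → Q
  i=18: D-F = 24 → Y
  i=19: V-Q =  5 → F
  i=20: Y-Z = 25 → Z
  i=21: X-H = 16 → Q
  i=22: I-V = 13 → N
  i=23: X-F = 18 → S
  i=24: M-W = 16 → Q
  i=25: U-W = 24 → Y
  i=26: T-O =  5 → F
  i=27: A-B = 25 → Z
  shifts repeat with period 7: QNSQYFZ

QNSQYFZ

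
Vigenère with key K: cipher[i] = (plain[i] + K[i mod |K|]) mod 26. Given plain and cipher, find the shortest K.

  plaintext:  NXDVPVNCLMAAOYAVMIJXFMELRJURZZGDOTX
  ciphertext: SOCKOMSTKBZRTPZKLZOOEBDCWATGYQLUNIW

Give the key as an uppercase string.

  i= 0: S-N =  5 → F
  i= 1: O-X = 17 → R
  i= 2: C-D = 25 → Z
  i= 3: K-V = 15 → P
  i= 4: O-P = 25 → Z
  i= 5: M-V = 17 → R
  i= 6: S-N =  5 → F
  i= 7: T-C = 17 → R
  i= 8: K-L = 25 → Z
  i= 9: B-M = 15 → P
  i=10: Z-A = 25 → Z
  i=11: R-A = 17 → R
  i=12: T-O =  5 → F
  i=13: P-Y = 17 → R
  i=14: Z-A = 25 → Z
  i=15: K-V = 15 → P
  i=16: L-M = 25 → Z
  i=17: Z-I = 17 → R
  i=18: O-J =  5 → F
  i=19: O-X = 17 → R
  i=20: E-F = 25 → Z
  i=21: B-M = 15 → P
  i=22: D-E = 25 → Z
  i=23: C-L = 17 → R
  i=24: W-R =  5 → F
  i=25: A-J = 17 → R
  i=26: T-U = 25 → Z
  i=27: G-R = 15 → P
  i=28: Y-Z = 25 → Z
  i=29: Q-Z = 17 → R
  i=30: L-G =  5 → F
  i=31: U-D = 17 → R
  i=32: N-O = 25 → Z
  i=33: I-T = 15 → P
  i=34: W-X = 25 → Z
  shifts repeat with period 6: FRZPZR

FRZPZR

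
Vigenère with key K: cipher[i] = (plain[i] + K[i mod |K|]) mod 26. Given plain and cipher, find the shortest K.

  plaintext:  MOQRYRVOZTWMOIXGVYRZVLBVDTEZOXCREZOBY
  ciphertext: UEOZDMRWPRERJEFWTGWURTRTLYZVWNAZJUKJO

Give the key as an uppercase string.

  i= 0: U-M =  8 → I
  i= 1: E-O = 16 → Q
  i= 2: O-Q = 24 → Y
  i= 3: Z-R =  8 → I
  i= 4: D-Y =  5 → F
  i= 5: M-R = 21 → V
  i= 6: R-V = 22 → W
  i= 7: W-O =  8 → I
  i= 8: P-Z = 16 → Q
  i= 9: R-T = 24 → Y
  i=10: E-W =  8 → I
  i=11: R-M =  5 → F
  i=12: J-O = 21 → V
  i=13: E-I = 22 → W
  i=14: F-X =  8 → I
  i=15: W-G = 16 → Q
  i=16: T-V = 24 → Y
  i=17: G-Y =  8 → I
  i=18: W-R =  5 → F
  i=19: U-Z = 21 → V
  i=20: R-V = 22 → W
  i=21: T-L =  8 → I
  i=22: R-B = 16 → Q
  i=23: T-V = 24 → Y
  i=24: L-D =  8 → I
  i=25: Y-T =  5 → F
  i=26: Z-E = 21 → V
  i=27: V-Z = 22 → W
  i=28: W-O =  8 → I
  i=29: N-X = 16 → Q
  i=30: A-C = 24 → Y
  i=31: Z-R =  8 → I
  i=32: J-E =  5 → F
  i=33: U-Z = 21 → V
  i=34: K-O = 22 → W
  i=35: J-B =  8 → I
  i=36: O-Y = 16 → Q
  shifts repeat with period 7: IQYIFVW

IQYIFVW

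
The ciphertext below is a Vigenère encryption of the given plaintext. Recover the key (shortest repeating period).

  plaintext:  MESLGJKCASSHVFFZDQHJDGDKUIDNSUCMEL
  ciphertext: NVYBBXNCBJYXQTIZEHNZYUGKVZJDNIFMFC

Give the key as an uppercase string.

BRGQVODA

  i= 0: N-M =  1 → B
  i= 1: V-E = 17 → R
  i= 2: Y-S =  6 → G
  i= 3: B-L = 16 → Q
  i= 4: B-G = 21 → V
  i= 5: X-J = 14 → O
  i= 6: N-K =  3 → D
  i= 7: C-C =  0 → A
  i= 8: B-A =  1 → B
  i= 9: J-S = 17 → R
  i=10: Y-S =  6 → G
  i=11: X-H = 16 → Q
  i=12: Q-V = 21 → V
  i=13: T-F = 14 → O
  i=14: I-F =  3 → D
  i=15: Z-Z =  0 → A
  i=16: E-D =  1 → B
  i=17: H-Q = 17 → R
  i=18: N-H =  6 → G
  i=19: Z-J = 16 → Q
  i=20: Y-D = 21 → V
  i=21: U-G = 14 → O
  i=22: G-D =  3 → D
  i=23: K-K =  0 → A
  i=24: V-U =  1 → B
  i=25: Z-I = 17 → R
  i=26: J-D =  6 → G
  i=27: D-N = 16 → Q
  i=28: N-S = 21 → V
  i=29: I-U = 14 → O
  i=30: F-C =  3 → D
  i=31: M-M =  0 → A
  i=32: F-E =  1 → B
  i=33: C-L = 17 → R
  shifts repeat with period 8: BRGQVODA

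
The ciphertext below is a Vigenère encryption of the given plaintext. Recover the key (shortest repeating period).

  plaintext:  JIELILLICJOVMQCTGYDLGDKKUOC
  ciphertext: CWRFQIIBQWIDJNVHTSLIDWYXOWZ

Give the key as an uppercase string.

TONUIXX

  i= 0: C-J = 19 → T
  i= 1: W-I = 14 → O
  i= 2: R-E = 13 → N
  i= 3: F-L = 20 → U
  i= 4: Q-I =  8 → I
  i= 5: I-L = 23 → X
  i= 6: I-L = 23 → X
  i= 7: B-I = 19 → T
  i= 8: Q-C = 14 → O
  i= 9: W-J = 13 → N
  i=10: I-O = 20 → U
  i=11: D-V =  8 → I
  i=12: J-M = 23 → X
  i=13: N-Q = 23 → X
  i=14: V-C = 19 → T
  i=15: H-T = 14 → O
  i=16: T-G = 13 → N
  i=17: S-Y = 20 → U
  i=18: L-D =  8 → I
  i=19: I-L = 23 → X
  i=20: D-G = 23 → X
  i=21: W-D = 19 → T
  i=22: Y-K = 14 → O
  i=23: X-K = 13 → N
  i=24: O-U = 20 → U
  i=25: W-O =  8 → I
  i=26: Z-C = 23 → X
  shifts repeat with period 7: TONUIXX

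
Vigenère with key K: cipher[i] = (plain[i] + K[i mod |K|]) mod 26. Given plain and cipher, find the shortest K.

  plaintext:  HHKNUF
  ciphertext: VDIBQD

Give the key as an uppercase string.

OWY

  i= 0: V-H = 14 → O
  i= 1: D-H = 22 → W
  i= 2: I-K = 24 → Y
  i= 3: B-N = 14 → O
  i= 4: Q-U = 22 → W
  i= 5: D-F = 24 → Y
  shifts repeat with period 3: OWY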